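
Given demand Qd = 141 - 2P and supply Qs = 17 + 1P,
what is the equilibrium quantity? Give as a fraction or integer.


First find equilibrium price:
141 - 2P = 17 + 1P
P* = 124/3 = 124/3
Then substitute into demand:
Q* = 141 - 2 * 124/3 = 175/3

175/3


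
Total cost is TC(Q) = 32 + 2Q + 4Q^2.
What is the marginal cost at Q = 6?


MC = dTC/dQ = 2 + 2*4*Q
At Q = 6:
MC = 2 + 8*6
MC = 2 + 48 = 50

50


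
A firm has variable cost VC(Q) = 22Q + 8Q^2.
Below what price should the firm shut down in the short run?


AVC(Q) = VC(Q)/Q = 22 + 8Q
AVC is increasing in Q, so minimum AVC is at Q -> 0+.
Min AVC = 22
The firm should shut down if P < 22.

22


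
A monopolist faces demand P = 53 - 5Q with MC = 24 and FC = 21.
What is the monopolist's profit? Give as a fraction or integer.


MR = MC: 53 - 10Q = 24
Q* = 29/10
P* = 53 - 5*29/10 = 77/2
Profit = (P* - MC)*Q* - FC
= (77/2 - 24)*29/10 - 21
= 29/2*29/10 - 21
= 841/20 - 21 = 421/20

421/20


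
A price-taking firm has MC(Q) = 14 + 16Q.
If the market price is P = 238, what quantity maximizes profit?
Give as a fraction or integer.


In perfect competition, profit is maximized where P = MC.
238 = 14 + 16Q
224 = 16Q
Q* = 224/16 = 14

14


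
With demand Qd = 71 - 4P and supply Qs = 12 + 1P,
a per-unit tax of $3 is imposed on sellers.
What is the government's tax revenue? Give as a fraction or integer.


With tax on sellers, new supply: Qs' = 12 + 1(P - 3)
= 9 + 1P
New equilibrium quantity:
Q_new = 107/5
Tax revenue = tax * Q_new = 3 * 107/5 = 321/5

321/5


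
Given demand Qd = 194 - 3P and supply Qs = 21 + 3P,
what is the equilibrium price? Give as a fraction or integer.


At equilibrium, Qd = Qs.
194 - 3P = 21 + 3P
194 - 21 = 3P + 3P
173 = 6P
P* = 173/6 = 173/6

173/6


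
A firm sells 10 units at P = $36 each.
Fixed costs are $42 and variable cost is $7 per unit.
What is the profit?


Total Revenue = P * Q = 36 * 10 = $360
Total Cost = FC + VC*Q = 42 + 7*10 = $112
Profit = TR - TC = 360 - 112 = $248

$248


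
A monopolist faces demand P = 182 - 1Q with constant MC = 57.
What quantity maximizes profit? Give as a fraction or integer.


TR = P*Q = (182 - 1Q)Q = 182Q - 1Q^2
MR = dTR/dQ = 182 - 2Q
Set MR = MC:
182 - 2Q = 57
125 = 2Q
Q* = 125/2 = 125/2

125/2


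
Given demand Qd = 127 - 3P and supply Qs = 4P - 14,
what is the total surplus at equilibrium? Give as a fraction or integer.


Find equilibrium: 127 - 3P = 4P - 14
127 + 14 = 7P
P* = 141/7 = 141/7
Q* = 4*141/7 - 14 = 466/7
Inverse demand: P = 127/3 - Q/3, so P_max = 127/3
Inverse supply: P = 7/2 + Q/4, so P_min = 7/2
CS = (1/2) * 466/7 * (127/3 - 141/7) = 108578/147
PS = (1/2) * 466/7 * (141/7 - 7/2) = 54289/98
TS = CS + PS = 108578/147 + 54289/98 = 54289/42

54289/42


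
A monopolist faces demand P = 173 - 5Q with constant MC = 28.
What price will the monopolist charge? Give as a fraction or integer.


MR = 173 - 10Q
Set MR = MC: 173 - 10Q = 28
Q* = 29/2
Substitute into demand:
P* = 173 - 5*29/2 = 201/2

201/2


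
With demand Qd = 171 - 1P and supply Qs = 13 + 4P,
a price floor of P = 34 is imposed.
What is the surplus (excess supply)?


At P = 34:
Qd = 171 - 1*34 = 137
Qs = 13 + 4*34 = 149
Surplus = Qs - Qd = 149 - 137 = 12

12


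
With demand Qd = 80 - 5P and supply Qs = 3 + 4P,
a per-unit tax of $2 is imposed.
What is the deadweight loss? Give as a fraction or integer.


Pre-tax equilibrium quantity: Q* = 335/9
Post-tax equilibrium quantity: Q_tax = 295/9
Reduction in quantity: Q* - Q_tax = 40/9
DWL = (1/2) * tax * (Q* - Q_tax)
DWL = (1/2) * 2 * 40/9 = 40/9

40/9


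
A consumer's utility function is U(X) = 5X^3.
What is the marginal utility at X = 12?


MU = dU/dX = 5*3*X^(3-1)
MU = 15*X^2
At X = 12:
MU = 15 * 12^2
MU = 15 * 144 = 2160

2160


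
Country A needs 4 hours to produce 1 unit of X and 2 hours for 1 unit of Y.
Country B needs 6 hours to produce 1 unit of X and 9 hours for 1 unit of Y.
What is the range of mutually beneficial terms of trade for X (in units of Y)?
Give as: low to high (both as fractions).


Opportunity cost of X for Country A = hours_X / hours_Y = 4/2 = 2 units of Y
Opportunity cost of X for Country B = hours_X / hours_Y = 6/9 = 2/3 units of Y
Terms of trade must be between the two opportunity costs.
Range: 2/3 to 2

2/3 to 2


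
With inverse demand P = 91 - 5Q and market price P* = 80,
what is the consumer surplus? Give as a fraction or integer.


Maximum willingness to pay (at Q=0): P_max = 91
Quantity demanded at P* = 80:
Q* = (91 - 80)/5 = 11/5
CS = (1/2) * Q* * (P_max - P*)
CS = (1/2) * 11/5 * (91 - 80)
CS = (1/2) * 11/5 * 11 = 121/10

121/10


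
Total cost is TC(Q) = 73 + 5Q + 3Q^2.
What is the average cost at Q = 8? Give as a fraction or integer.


TC(8) = 73 + 5*8 + 3*8^2
TC(8) = 73 + 40 + 192 = 305
AC = TC/Q = 305/8 = 305/8

305/8


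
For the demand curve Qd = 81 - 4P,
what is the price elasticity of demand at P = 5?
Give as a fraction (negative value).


dQ/dP = -4
At P = 5: Q = 81 - 4*5 = 61
E = (dQ/dP)(P/Q) = (-4)(5/61) = -20/61

-20/61


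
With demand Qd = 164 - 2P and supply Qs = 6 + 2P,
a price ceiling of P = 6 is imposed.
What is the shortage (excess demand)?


At P = 6:
Qd = 164 - 2*6 = 152
Qs = 6 + 2*6 = 18
Shortage = Qd - Qs = 152 - 18 = 134

134


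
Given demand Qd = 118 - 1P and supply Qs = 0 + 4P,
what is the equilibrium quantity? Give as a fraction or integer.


First find equilibrium price:
118 - 1P = 0 + 4P
P* = 118/5 = 118/5
Then substitute into demand:
Q* = 118 - 1 * 118/5 = 472/5

472/5


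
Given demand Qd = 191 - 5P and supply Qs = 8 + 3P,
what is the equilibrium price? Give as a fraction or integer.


At equilibrium, Qd = Qs.
191 - 5P = 8 + 3P
191 - 8 = 5P + 3P
183 = 8P
P* = 183/8 = 183/8

183/8


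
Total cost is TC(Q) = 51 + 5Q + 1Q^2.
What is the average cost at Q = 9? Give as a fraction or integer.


TC(9) = 51 + 5*9 + 1*9^2
TC(9) = 51 + 45 + 81 = 177
AC = TC/Q = 177/9 = 59/3

59/3


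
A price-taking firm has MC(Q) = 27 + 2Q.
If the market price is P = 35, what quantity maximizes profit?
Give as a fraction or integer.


In perfect competition, profit is maximized where P = MC.
35 = 27 + 2Q
8 = 2Q
Q* = 8/2 = 4

4


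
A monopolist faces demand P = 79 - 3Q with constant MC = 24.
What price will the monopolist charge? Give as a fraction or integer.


MR = 79 - 6Q
Set MR = MC: 79 - 6Q = 24
Q* = 55/6
Substitute into demand:
P* = 79 - 3*55/6 = 103/2

103/2


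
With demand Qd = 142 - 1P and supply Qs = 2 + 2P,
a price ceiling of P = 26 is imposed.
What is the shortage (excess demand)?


At P = 26:
Qd = 142 - 1*26 = 116
Qs = 2 + 2*26 = 54
Shortage = Qd - Qs = 116 - 54 = 62

62


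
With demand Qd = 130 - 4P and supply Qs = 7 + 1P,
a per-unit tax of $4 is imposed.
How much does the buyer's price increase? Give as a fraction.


With a per-unit tax, the buyer's price increase depends on relative slopes.
Supply slope: d = 1, Demand slope: b = 4
Buyer's price increase = d * tax / (b + d)
= 1 * 4 / (4 + 1)
= 4 / 5 = 4/5

4/5


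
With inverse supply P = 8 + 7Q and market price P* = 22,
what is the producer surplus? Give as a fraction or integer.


Minimum supply price (at Q=0): P_min = 8
Quantity supplied at P* = 22:
Q* = (22 - 8)/7 = 2
PS = (1/2) * Q* * (P* - P_min)
PS = (1/2) * 2 * (22 - 8)
PS = (1/2) * 2 * 14 = 14

14


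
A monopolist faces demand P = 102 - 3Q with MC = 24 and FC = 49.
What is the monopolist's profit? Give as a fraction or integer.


MR = MC: 102 - 6Q = 24
Q* = 13
P* = 102 - 3*13 = 63
Profit = (P* - MC)*Q* - FC
= (63 - 24)*13 - 49
= 39*13 - 49
= 507 - 49 = 458

458


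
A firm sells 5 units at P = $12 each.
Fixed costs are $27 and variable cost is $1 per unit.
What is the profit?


Total Revenue = P * Q = 12 * 5 = $60
Total Cost = FC + VC*Q = 27 + 1*5 = $32
Profit = TR - TC = 60 - 32 = $28

$28


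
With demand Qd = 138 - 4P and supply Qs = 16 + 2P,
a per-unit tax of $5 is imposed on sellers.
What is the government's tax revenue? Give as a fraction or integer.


With tax on sellers, new supply: Qs' = 16 + 2(P - 5)
= 6 + 2P
New equilibrium quantity:
Q_new = 50
Tax revenue = tax * Q_new = 5 * 50 = 250

250


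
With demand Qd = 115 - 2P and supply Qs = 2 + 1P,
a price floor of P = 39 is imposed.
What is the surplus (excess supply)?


At P = 39:
Qd = 115 - 2*39 = 37
Qs = 2 + 1*39 = 41
Surplus = Qs - Qd = 41 - 37 = 4

4


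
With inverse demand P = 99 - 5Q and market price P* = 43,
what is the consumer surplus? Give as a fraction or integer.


Maximum willingness to pay (at Q=0): P_max = 99
Quantity demanded at P* = 43:
Q* = (99 - 43)/5 = 56/5
CS = (1/2) * Q* * (P_max - P*)
CS = (1/2) * 56/5 * (99 - 43)
CS = (1/2) * 56/5 * 56 = 1568/5

1568/5


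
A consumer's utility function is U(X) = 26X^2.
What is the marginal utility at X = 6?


MU = dU/dX = 26*2*X^(2-1)
MU = 52*X^1
At X = 6:
MU = 52 * 6^1
MU = 52 * 6 = 312

312


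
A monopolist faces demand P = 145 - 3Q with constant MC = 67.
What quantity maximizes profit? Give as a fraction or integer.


TR = P*Q = (145 - 3Q)Q = 145Q - 3Q^2
MR = dTR/dQ = 145 - 6Q
Set MR = MC:
145 - 6Q = 67
78 = 6Q
Q* = 78/6 = 13

13


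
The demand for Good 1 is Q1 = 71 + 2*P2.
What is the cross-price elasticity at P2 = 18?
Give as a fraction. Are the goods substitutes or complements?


dQ1/dP2 = 2
At P2 = 18: Q1 = 71 + 2*18 = 107
Exy = (dQ1/dP2)(P2/Q1) = 2 * 18 / 107 = 36/107
Since Exy > 0, the goods are substitutes.

36/107 (substitutes)


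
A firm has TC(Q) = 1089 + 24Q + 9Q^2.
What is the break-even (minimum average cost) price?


AC(Q) = 1089/Q + 24 + 9Q
To minimize: dAC/dQ = -1089/Q^2 + 9 = 0
Q^2 = 1089/9 = 121
Q* = 11
Min AC = 1089/11 + 24 + 9*11
Min AC = 99 + 24 + 99 = 222

222


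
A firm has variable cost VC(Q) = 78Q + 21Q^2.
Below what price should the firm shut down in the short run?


AVC(Q) = VC(Q)/Q = 78 + 21Q
AVC is increasing in Q, so minimum AVC is at Q -> 0+.
Min AVC = 78
The firm should shut down if P < 78.

78


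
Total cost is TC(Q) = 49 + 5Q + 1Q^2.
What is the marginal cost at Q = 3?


MC = dTC/dQ = 5 + 2*1*Q
At Q = 3:
MC = 5 + 2*3
MC = 5 + 6 = 11

11


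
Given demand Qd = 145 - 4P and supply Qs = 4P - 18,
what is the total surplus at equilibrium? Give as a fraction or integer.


Find equilibrium: 145 - 4P = 4P - 18
145 + 18 = 8P
P* = 163/8 = 163/8
Q* = 4*163/8 - 18 = 127/2
Inverse demand: P = 145/4 - Q/4, so P_max = 145/4
Inverse supply: P = 9/2 + Q/4, so P_min = 9/2
CS = (1/2) * 127/2 * (145/4 - 163/8) = 16129/32
PS = (1/2) * 127/2 * (163/8 - 9/2) = 16129/32
TS = CS + PS = 16129/32 + 16129/32 = 16129/16

16129/16


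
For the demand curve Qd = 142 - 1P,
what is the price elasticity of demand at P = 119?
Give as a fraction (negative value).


dQ/dP = -1
At P = 119: Q = 142 - 1*119 = 23
E = (dQ/dP)(P/Q) = (-1)(119/23) = -119/23

-119/23


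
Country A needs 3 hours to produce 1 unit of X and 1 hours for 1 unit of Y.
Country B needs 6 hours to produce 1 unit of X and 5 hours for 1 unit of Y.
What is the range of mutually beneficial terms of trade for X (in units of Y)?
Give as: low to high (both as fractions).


Opportunity cost of X for Country A = hours_X / hours_Y = 3/1 = 3 units of Y
Opportunity cost of X for Country B = hours_X / hours_Y = 6/5 = 6/5 units of Y
Terms of trade must be between the two opportunity costs.
Range: 6/5 to 3

6/5 to 3


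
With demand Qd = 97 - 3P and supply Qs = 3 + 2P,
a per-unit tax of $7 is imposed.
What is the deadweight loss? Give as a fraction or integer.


Pre-tax equilibrium quantity: Q* = 203/5
Post-tax equilibrium quantity: Q_tax = 161/5
Reduction in quantity: Q* - Q_tax = 42/5
DWL = (1/2) * tax * (Q* - Q_tax)
DWL = (1/2) * 7 * 42/5 = 147/5

147/5


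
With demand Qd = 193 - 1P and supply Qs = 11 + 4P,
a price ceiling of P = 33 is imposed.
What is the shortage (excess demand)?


At P = 33:
Qd = 193 - 1*33 = 160
Qs = 11 + 4*33 = 143
Shortage = Qd - Qs = 160 - 143 = 17

17


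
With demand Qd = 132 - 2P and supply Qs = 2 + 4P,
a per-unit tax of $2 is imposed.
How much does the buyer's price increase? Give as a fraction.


With a per-unit tax, the buyer's price increase depends on relative slopes.
Supply slope: d = 4, Demand slope: b = 2
Buyer's price increase = d * tax / (b + d)
= 4 * 2 / (2 + 4)
= 8 / 6 = 4/3

4/3


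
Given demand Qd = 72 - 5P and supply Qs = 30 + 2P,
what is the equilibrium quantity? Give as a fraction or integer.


First find equilibrium price:
72 - 5P = 30 + 2P
P* = 42/7 = 6
Then substitute into demand:
Q* = 72 - 5 * 6 = 42

42


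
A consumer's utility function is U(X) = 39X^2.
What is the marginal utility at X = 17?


MU = dU/dX = 39*2*X^(2-1)
MU = 78*X^1
At X = 17:
MU = 78 * 17^1
MU = 78 * 17 = 1326

1326


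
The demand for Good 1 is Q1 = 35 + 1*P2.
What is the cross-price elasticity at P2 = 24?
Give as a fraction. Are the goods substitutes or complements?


dQ1/dP2 = 1
At P2 = 24: Q1 = 35 + 1*24 = 59
Exy = (dQ1/dP2)(P2/Q1) = 1 * 24 / 59 = 24/59
Since Exy > 0, the goods are substitutes.

24/59 (substitutes)


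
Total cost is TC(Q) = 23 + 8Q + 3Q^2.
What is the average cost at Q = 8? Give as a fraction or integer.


TC(8) = 23 + 8*8 + 3*8^2
TC(8) = 23 + 64 + 192 = 279
AC = TC/Q = 279/8 = 279/8

279/8


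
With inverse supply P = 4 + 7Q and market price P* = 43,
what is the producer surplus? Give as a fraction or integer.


Minimum supply price (at Q=0): P_min = 4
Quantity supplied at P* = 43:
Q* = (43 - 4)/7 = 39/7
PS = (1/2) * Q* * (P* - P_min)
PS = (1/2) * 39/7 * (43 - 4)
PS = (1/2) * 39/7 * 39 = 1521/14

1521/14


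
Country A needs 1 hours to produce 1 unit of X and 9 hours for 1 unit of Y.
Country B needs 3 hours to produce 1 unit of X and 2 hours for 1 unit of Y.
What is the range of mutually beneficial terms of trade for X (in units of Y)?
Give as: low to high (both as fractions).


Opportunity cost of X for Country A = hours_X / hours_Y = 1/9 = 1/9 units of Y
Opportunity cost of X for Country B = hours_X / hours_Y = 3/2 = 3/2 units of Y
Terms of trade must be between the two opportunity costs.
Range: 1/9 to 3/2

1/9 to 3/2


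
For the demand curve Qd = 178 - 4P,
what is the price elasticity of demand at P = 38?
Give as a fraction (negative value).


dQ/dP = -4
At P = 38: Q = 178 - 4*38 = 26
E = (dQ/dP)(P/Q) = (-4)(38/26) = -76/13

-76/13


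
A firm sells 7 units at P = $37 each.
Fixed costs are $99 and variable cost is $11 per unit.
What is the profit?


Total Revenue = P * Q = 37 * 7 = $259
Total Cost = FC + VC*Q = 99 + 11*7 = $176
Profit = TR - TC = 259 - 176 = $83

$83


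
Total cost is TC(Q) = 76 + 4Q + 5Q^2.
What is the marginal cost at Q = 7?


MC = dTC/dQ = 4 + 2*5*Q
At Q = 7:
MC = 4 + 10*7
MC = 4 + 70 = 74

74


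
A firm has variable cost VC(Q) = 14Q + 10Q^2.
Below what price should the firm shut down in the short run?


AVC(Q) = VC(Q)/Q = 14 + 10Q
AVC is increasing in Q, so minimum AVC is at Q -> 0+.
Min AVC = 14
The firm should shut down if P < 14.

14


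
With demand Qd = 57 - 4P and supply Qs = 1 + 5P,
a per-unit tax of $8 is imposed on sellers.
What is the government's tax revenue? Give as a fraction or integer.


With tax on sellers, new supply: Qs' = 1 + 5(P - 8)
= 5P - 39
New equilibrium quantity:
Q_new = 43/3
Tax revenue = tax * Q_new = 8 * 43/3 = 344/3

344/3


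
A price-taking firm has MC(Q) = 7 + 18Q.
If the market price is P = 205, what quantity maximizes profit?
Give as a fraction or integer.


In perfect competition, profit is maximized where P = MC.
205 = 7 + 18Q
198 = 18Q
Q* = 198/18 = 11

11


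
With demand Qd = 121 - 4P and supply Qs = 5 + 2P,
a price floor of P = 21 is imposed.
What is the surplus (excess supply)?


At P = 21:
Qd = 121 - 4*21 = 37
Qs = 5 + 2*21 = 47
Surplus = Qs - Qd = 47 - 37 = 10

10


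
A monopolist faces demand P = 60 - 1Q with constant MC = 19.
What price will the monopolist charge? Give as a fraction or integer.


MR = 60 - 2Q
Set MR = MC: 60 - 2Q = 19
Q* = 41/2
Substitute into demand:
P* = 60 - 1*41/2 = 79/2

79/2


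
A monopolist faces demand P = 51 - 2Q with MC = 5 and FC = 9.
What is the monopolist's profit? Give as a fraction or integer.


MR = MC: 51 - 4Q = 5
Q* = 23/2
P* = 51 - 2*23/2 = 28
Profit = (P* - MC)*Q* - FC
= (28 - 5)*23/2 - 9
= 23*23/2 - 9
= 529/2 - 9 = 511/2

511/2


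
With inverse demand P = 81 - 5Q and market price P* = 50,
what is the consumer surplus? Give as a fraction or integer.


Maximum willingness to pay (at Q=0): P_max = 81
Quantity demanded at P* = 50:
Q* = (81 - 50)/5 = 31/5
CS = (1/2) * Q* * (P_max - P*)
CS = (1/2) * 31/5 * (81 - 50)
CS = (1/2) * 31/5 * 31 = 961/10

961/10


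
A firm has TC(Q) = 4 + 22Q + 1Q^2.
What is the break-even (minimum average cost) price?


AC(Q) = 4/Q + 22 + 1Q
To minimize: dAC/dQ = -4/Q^2 + 1 = 0
Q^2 = 4/1 = 4
Q* = 2
Min AC = 4/2 + 22 + 1*2
Min AC = 2 + 22 + 2 = 26

26


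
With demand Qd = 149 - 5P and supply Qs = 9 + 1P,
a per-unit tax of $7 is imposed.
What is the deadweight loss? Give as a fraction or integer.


Pre-tax equilibrium quantity: Q* = 97/3
Post-tax equilibrium quantity: Q_tax = 53/2
Reduction in quantity: Q* - Q_tax = 35/6
DWL = (1/2) * tax * (Q* - Q_tax)
DWL = (1/2) * 7 * 35/6 = 245/12

245/12


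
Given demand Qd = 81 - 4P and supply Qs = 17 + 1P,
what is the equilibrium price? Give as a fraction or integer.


At equilibrium, Qd = Qs.
81 - 4P = 17 + 1P
81 - 17 = 4P + 1P
64 = 5P
P* = 64/5 = 64/5

64/5


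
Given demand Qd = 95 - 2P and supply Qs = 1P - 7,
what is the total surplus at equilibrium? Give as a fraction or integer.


Find equilibrium: 95 - 2P = 1P - 7
95 + 7 = 3P
P* = 102/3 = 34
Q* = 1*34 - 7 = 27
Inverse demand: P = 95/2 - Q/2, so P_max = 95/2
Inverse supply: P = 7 + Q/1, so P_min = 7
CS = (1/2) * 27 * (95/2 - 34) = 729/4
PS = (1/2) * 27 * (34 - 7) = 729/2
TS = CS + PS = 729/4 + 729/2 = 2187/4

2187/4


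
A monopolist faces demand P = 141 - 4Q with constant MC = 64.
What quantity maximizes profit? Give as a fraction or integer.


TR = P*Q = (141 - 4Q)Q = 141Q - 4Q^2
MR = dTR/dQ = 141 - 8Q
Set MR = MC:
141 - 8Q = 64
77 = 8Q
Q* = 77/8 = 77/8

77/8


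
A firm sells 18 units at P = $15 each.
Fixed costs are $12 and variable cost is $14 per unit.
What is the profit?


Total Revenue = P * Q = 15 * 18 = $270
Total Cost = FC + VC*Q = 12 + 14*18 = $264
Profit = TR - TC = 270 - 264 = $6

$6


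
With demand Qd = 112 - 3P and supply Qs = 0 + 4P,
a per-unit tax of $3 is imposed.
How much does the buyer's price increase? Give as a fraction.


With a per-unit tax, the buyer's price increase depends on relative slopes.
Supply slope: d = 4, Demand slope: b = 3
Buyer's price increase = d * tax / (b + d)
= 4 * 3 / (3 + 4)
= 12 / 7 = 12/7

12/7


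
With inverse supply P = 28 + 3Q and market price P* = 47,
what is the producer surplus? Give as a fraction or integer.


Minimum supply price (at Q=0): P_min = 28
Quantity supplied at P* = 47:
Q* = (47 - 28)/3 = 19/3
PS = (1/2) * Q* * (P* - P_min)
PS = (1/2) * 19/3 * (47 - 28)
PS = (1/2) * 19/3 * 19 = 361/6

361/6


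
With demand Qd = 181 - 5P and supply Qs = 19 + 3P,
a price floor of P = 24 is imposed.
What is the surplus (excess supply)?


At P = 24:
Qd = 181 - 5*24 = 61
Qs = 19 + 3*24 = 91
Surplus = Qs - Qd = 91 - 61 = 30

30


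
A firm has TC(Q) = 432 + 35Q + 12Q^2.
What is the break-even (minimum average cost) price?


AC(Q) = 432/Q + 35 + 12Q
To minimize: dAC/dQ = -432/Q^2 + 12 = 0
Q^2 = 432/12 = 36
Q* = 6
Min AC = 432/6 + 35 + 12*6
Min AC = 72 + 35 + 72 = 179

179


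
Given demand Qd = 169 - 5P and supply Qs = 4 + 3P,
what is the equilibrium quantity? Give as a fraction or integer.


First find equilibrium price:
169 - 5P = 4 + 3P
P* = 165/8 = 165/8
Then substitute into demand:
Q* = 169 - 5 * 165/8 = 527/8

527/8


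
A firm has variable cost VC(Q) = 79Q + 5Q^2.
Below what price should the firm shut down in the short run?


AVC(Q) = VC(Q)/Q = 79 + 5Q
AVC is increasing in Q, so minimum AVC is at Q -> 0+.
Min AVC = 79
The firm should shut down if P < 79.

79


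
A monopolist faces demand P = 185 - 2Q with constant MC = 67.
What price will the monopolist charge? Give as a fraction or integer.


MR = 185 - 4Q
Set MR = MC: 185 - 4Q = 67
Q* = 59/2
Substitute into demand:
P* = 185 - 2*59/2 = 126

126


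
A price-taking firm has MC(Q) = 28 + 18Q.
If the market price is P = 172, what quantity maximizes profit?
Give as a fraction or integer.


In perfect competition, profit is maximized where P = MC.
172 = 28 + 18Q
144 = 18Q
Q* = 144/18 = 8

8


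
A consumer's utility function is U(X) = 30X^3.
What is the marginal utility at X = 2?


MU = dU/dX = 30*3*X^(3-1)
MU = 90*X^2
At X = 2:
MU = 90 * 2^2
MU = 90 * 4 = 360

360


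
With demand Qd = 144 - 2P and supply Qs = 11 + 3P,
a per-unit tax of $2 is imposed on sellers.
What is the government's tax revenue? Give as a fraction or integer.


With tax on sellers, new supply: Qs' = 11 + 3(P - 2)
= 5 + 3P
New equilibrium quantity:
Q_new = 442/5
Tax revenue = tax * Q_new = 2 * 442/5 = 884/5

884/5


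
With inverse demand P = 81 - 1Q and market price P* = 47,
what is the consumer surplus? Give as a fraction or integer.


Maximum willingness to pay (at Q=0): P_max = 81
Quantity demanded at P* = 47:
Q* = (81 - 47)/1 = 34
CS = (1/2) * Q* * (P_max - P*)
CS = (1/2) * 34 * (81 - 47)
CS = (1/2) * 34 * 34 = 578

578


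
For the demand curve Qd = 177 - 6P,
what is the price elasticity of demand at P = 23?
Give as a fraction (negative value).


dQ/dP = -6
At P = 23: Q = 177 - 6*23 = 39
E = (dQ/dP)(P/Q) = (-6)(23/39) = -46/13

-46/13


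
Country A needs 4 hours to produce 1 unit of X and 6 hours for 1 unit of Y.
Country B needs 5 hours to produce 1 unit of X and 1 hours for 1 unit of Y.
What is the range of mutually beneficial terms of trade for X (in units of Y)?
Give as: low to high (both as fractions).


Opportunity cost of X for Country A = hours_X / hours_Y = 4/6 = 2/3 units of Y
Opportunity cost of X for Country B = hours_X / hours_Y = 5/1 = 5 units of Y
Terms of trade must be between the two opportunity costs.
Range: 2/3 to 5

2/3 to 5


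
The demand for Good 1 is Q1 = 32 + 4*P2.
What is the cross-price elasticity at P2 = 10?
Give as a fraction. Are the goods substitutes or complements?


dQ1/dP2 = 4
At P2 = 10: Q1 = 32 + 4*10 = 72
Exy = (dQ1/dP2)(P2/Q1) = 4 * 10 / 72 = 5/9
Since Exy > 0, the goods are substitutes.

5/9 (substitutes)


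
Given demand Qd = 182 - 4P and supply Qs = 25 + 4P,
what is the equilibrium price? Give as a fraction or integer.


At equilibrium, Qd = Qs.
182 - 4P = 25 + 4P
182 - 25 = 4P + 4P
157 = 8P
P* = 157/8 = 157/8

157/8


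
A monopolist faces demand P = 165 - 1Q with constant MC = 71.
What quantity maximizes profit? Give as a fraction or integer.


TR = P*Q = (165 - 1Q)Q = 165Q - 1Q^2
MR = dTR/dQ = 165 - 2Q
Set MR = MC:
165 - 2Q = 71
94 = 2Q
Q* = 94/2 = 47

47


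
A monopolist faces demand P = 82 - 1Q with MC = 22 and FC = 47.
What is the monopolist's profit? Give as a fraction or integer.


MR = MC: 82 - 2Q = 22
Q* = 30
P* = 82 - 1*30 = 52
Profit = (P* - MC)*Q* - FC
= (52 - 22)*30 - 47
= 30*30 - 47
= 900 - 47 = 853

853


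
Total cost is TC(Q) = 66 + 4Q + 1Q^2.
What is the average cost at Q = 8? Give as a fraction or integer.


TC(8) = 66 + 4*8 + 1*8^2
TC(8) = 66 + 32 + 64 = 162
AC = TC/Q = 162/8 = 81/4

81/4


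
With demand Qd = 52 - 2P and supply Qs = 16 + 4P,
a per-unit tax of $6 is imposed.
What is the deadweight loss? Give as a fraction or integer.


Pre-tax equilibrium quantity: Q* = 40
Post-tax equilibrium quantity: Q_tax = 32
Reduction in quantity: Q* - Q_tax = 8
DWL = (1/2) * tax * (Q* - Q_tax)
DWL = (1/2) * 6 * 8 = 24

24


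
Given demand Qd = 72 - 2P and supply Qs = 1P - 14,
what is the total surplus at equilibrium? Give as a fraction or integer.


Find equilibrium: 72 - 2P = 1P - 14
72 + 14 = 3P
P* = 86/3 = 86/3
Q* = 1*86/3 - 14 = 44/3
Inverse demand: P = 36 - Q/2, so P_max = 36
Inverse supply: P = 14 + Q/1, so P_min = 14
CS = (1/2) * 44/3 * (36 - 86/3) = 484/9
PS = (1/2) * 44/3 * (86/3 - 14) = 968/9
TS = CS + PS = 484/9 + 968/9 = 484/3

484/3


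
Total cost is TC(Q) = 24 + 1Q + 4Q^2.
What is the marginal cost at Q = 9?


MC = dTC/dQ = 1 + 2*4*Q
At Q = 9:
MC = 1 + 8*9
MC = 1 + 72 = 73

73


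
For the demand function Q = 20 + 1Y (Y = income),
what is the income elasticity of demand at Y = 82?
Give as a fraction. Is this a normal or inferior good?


dQ/dY = 1
At Y = 82: Q = 20 + 1*82 = 102
Ey = (dQ/dY)(Y/Q) = 1 * 82 / 102 = 41/51
Since Ey > 0, this is a normal good.

41/51 (normal good)


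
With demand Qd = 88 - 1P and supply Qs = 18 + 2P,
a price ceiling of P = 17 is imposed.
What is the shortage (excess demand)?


At P = 17:
Qd = 88 - 1*17 = 71
Qs = 18 + 2*17 = 52
Shortage = Qd - Qs = 71 - 52 = 19

19


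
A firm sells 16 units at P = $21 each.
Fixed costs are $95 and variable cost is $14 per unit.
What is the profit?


Total Revenue = P * Q = 21 * 16 = $336
Total Cost = FC + VC*Q = 95 + 14*16 = $319
Profit = TR - TC = 336 - 319 = $17

$17


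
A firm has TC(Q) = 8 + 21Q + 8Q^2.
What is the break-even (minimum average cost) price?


AC(Q) = 8/Q + 21 + 8Q
To minimize: dAC/dQ = -8/Q^2 + 8 = 0
Q^2 = 8/8 = 1
Q* = 1
Min AC = 8/1 + 21 + 8*1
Min AC = 8 + 21 + 8 = 37

37


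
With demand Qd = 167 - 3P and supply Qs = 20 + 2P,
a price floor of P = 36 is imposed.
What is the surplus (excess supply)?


At P = 36:
Qd = 167 - 3*36 = 59
Qs = 20 + 2*36 = 92
Surplus = Qs - Qd = 92 - 59 = 33

33


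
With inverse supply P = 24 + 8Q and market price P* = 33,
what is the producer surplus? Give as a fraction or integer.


Minimum supply price (at Q=0): P_min = 24
Quantity supplied at P* = 33:
Q* = (33 - 24)/8 = 9/8
PS = (1/2) * Q* * (P* - P_min)
PS = (1/2) * 9/8 * (33 - 24)
PS = (1/2) * 9/8 * 9 = 81/16

81/16


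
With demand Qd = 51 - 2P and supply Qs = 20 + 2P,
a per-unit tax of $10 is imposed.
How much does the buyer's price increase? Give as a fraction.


With a per-unit tax, the buyer's price increase depends on relative slopes.
Supply slope: d = 2, Demand slope: b = 2
Buyer's price increase = d * tax / (b + d)
= 2 * 10 / (2 + 2)
= 20 / 4 = 5

5


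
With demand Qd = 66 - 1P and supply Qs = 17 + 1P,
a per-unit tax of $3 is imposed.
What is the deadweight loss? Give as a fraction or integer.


Pre-tax equilibrium quantity: Q* = 83/2
Post-tax equilibrium quantity: Q_tax = 40
Reduction in quantity: Q* - Q_tax = 3/2
DWL = (1/2) * tax * (Q* - Q_tax)
DWL = (1/2) * 3 * 3/2 = 9/4

9/4


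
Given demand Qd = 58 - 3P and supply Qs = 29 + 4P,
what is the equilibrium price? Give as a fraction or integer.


At equilibrium, Qd = Qs.
58 - 3P = 29 + 4P
58 - 29 = 3P + 4P
29 = 7P
P* = 29/7 = 29/7

29/7


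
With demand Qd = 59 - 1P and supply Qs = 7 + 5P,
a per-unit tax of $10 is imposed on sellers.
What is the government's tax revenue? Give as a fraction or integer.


With tax on sellers, new supply: Qs' = 7 + 5(P - 10)
= 5P - 43
New equilibrium quantity:
Q_new = 42
Tax revenue = tax * Q_new = 10 * 42 = 420

420


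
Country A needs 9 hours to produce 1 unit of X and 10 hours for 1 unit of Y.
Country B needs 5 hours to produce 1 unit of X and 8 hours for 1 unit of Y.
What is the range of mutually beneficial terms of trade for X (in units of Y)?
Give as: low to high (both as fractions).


Opportunity cost of X for Country A = hours_X / hours_Y = 9/10 = 9/10 units of Y
Opportunity cost of X for Country B = hours_X / hours_Y = 5/8 = 5/8 units of Y
Terms of trade must be between the two opportunity costs.
Range: 5/8 to 9/10

5/8 to 9/10


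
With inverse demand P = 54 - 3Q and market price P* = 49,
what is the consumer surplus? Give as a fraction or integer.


Maximum willingness to pay (at Q=0): P_max = 54
Quantity demanded at P* = 49:
Q* = (54 - 49)/3 = 5/3
CS = (1/2) * Q* * (P_max - P*)
CS = (1/2) * 5/3 * (54 - 49)
CS = (1/2) * 5/3 * 5 = 25/6

25/6


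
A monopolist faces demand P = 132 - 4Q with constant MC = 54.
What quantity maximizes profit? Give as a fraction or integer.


TR = P*Q = (132 - 4Q)Q = 132Q - 4Q^2
MR = dTR/dQ = 132 - 8Q
Set MR = MC:
132 - 8Q = 54
78 = 8Q
Q* = 78/8 = 39/4

39/4


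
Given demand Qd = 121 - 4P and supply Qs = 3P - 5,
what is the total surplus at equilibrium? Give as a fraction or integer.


Find equilibrium: 121 - 4P = 3P - 5
121 + 5 = 7P
P* = 126/7 = 18
Q* = 3*18 - 5 = 49
Inverse demand: P = 121/4 - Q/4, so P_max = 121/4
Inverse supply: P = 5/3 + Q/3, so P_min = 5/3
CS = (1/2) * 49 * (121/4 - 18) = 2401/8
PS = (1/2) * 49 * (18 - 5/3) = 2401/6
TS = CS + PS = 2401/8 + 2401/6 = 16807/24

16807/24


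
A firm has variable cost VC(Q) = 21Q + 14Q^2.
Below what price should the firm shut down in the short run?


AVC(Q) = VC(Q)/Q = 21 + 14Q
AVC is increasing in Q, so minimum AVC is at Q -> 0+.
Min AVC = 21
The firm should shut down if P < 21.

21


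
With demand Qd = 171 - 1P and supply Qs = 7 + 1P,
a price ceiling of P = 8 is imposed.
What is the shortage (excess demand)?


At P = 8:
Qd = 171 - 1*8 = 163
Qs = 7 + 1*8 = 15
Shortage = Qd - Qs = 163 - 15 = 148

148


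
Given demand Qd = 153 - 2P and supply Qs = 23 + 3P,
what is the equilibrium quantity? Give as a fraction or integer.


First find equilibrium price:
153 - 2P = 23 + 3P
P* = 130/5 = 26
Then substitute into demand:
Q* = 153 - 2 * 26 = 101

101


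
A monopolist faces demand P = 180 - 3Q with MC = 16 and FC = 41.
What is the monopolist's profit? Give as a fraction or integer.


MR = MC: 180 - 6Q = 16
Q* = 82/3
P* = 180 - 3*82/3 = 98
Profit = (P* - MC)*Q* - FC
= (98 - 16)*82/3 - 41
= 82*82/3 - 41
= 6724/3 - 41 = 6601/3

6601/3


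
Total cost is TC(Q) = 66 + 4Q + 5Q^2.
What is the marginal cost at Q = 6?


MC = dTC/dQ = 4 + 2*5*Q
At Q = 6:
MC = 4 + 10*6
MC = 4 + 60 = 64

64


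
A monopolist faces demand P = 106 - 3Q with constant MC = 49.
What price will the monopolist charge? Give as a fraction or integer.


MR = 106 - 6Q
Set MR = MC: 106 - 6Q = 49
Q* = 19/2
Substitute into demand:
P* = 106 - 3*19/2 = 155/2

155/2


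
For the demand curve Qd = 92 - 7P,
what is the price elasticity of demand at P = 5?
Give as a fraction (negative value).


dQ/dP = -7
At P = 5: Q = 92 - 7*5 = 57
E = (dQ/dP)(P/Q) = (-7)(5/57) = -35/57

-35/57


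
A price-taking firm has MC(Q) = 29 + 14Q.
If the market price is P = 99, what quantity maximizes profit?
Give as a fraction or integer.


In perfect competition, profit is maximized where P = MC.
99 = 29 + 14Q
70 = 14Q
Q* = 70/14 = 5

5


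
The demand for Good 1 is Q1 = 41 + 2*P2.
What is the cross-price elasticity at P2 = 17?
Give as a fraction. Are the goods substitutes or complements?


dQ1/dP2 = 2
At P2 = 17: Q1 = 41 + 2*17 = 75
Exy = (dQ1/dP2)(P2/Q1) = 2 * 17 / 75 = 34/75
Since Exy > 0, the goods are substitutes.

34/75 (substitutes)


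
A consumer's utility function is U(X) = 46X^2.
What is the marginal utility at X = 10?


MU = dU/dX = 46*2*X^(2-1)
MU = 92*X^1
At X = 10:
MU = 92 * 10^1
MU = 92 * 10 = 920

920


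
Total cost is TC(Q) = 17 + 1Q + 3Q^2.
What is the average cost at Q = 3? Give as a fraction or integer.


TC(3) = 17 + 1*3 + 3*3^2
TC(3) = 17 + 3 + 27 = 47
AC = TC/Q = 47/3 = 47/3

47/3


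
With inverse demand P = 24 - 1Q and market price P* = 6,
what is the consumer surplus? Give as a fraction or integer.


Maximum willingness to pay (at Q=0): P_max = 24
Quantity demanded at P* = 6:
Q* = (24 - 6)/1 = 18
CS = (1/2) * Q* * (P_max - P*)
CS = (1/2) * 18 * (24 - 6)
CS = (1/2) * 18 * 18 = 162

162


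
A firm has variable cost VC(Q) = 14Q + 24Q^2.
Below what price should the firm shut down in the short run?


AVC(Q) = VC(Q)/Q = 14 + 24Q
AVC is increasing in Q, so minimum AVC is at Q -> 0+.
Min AVC = 14
The firm should shut down if P < 14.

14


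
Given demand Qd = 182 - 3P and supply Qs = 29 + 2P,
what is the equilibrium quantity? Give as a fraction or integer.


First find equilibrium price:
182 - 3P = 29 + 2P
P* = 153/5 = 153/5
Then substitute into demand:
Q* = 182 - 3 * 153/5 = 451/5

451/5


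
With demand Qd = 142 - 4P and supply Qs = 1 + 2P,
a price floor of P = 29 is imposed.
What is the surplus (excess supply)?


At P = 29:
Qd = 142 - 4*29 = 26
Qs = 1 + 2*29 = 59
Surplus = Qs - Qd = 59 - 26 = 33

33


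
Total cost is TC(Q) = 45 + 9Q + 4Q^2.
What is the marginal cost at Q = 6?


MC = dTC/dQ = 9 + 2*4*Q
At Q = 6:
MC = 9 + 8*6
MC = 9 + 48 = 57

57


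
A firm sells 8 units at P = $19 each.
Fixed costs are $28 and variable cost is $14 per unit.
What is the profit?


Total Revenue = P * Q = 19 * 8 = $152
Total Cost = FC + VC*Q = 28 + 14*8 = $140
Profit = TR - TC = 152 - 140 = $12

$12


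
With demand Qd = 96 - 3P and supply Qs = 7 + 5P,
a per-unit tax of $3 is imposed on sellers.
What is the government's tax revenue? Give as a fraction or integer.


With tax on sellers, new supply: Qs' = 7 + 5(P - 3)
= 5P - 8
New equilibrium quantity:
Q_new = 57
Tax revenue = tax * Q_new = 3 * 57 = 171

171


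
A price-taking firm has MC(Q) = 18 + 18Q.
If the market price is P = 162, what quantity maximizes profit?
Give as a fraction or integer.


In perfect competition, profit is maximized where P = MC.
162 = 18 + 18Q
144 = 18Q
Q* = 144/18 = 8

8


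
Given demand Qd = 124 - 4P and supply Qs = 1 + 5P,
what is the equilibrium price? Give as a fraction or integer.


At equilibrium, Qd = Qs.
124 - 4P = 1 + 5P
124 - 1 = 4P + 5P
123 = 9P
P* = 123/9 = 41/3

41/3


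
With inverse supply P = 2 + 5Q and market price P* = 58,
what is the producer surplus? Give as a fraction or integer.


Minimum supply price (at Q=0): P_min = 2
Quantity supplied at P* = 58:
Q* = (58 - 2)/5 = 56/5
PS = (1/2) * Q* * (P* - P_min)
PS = (1/2) * 56/5 * (58 - 2)
PS = (1/2) * 56/5 * 56 = 1568/5

1568/5


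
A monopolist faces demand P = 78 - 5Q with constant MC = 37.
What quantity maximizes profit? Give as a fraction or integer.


TR = P*Q = (78 - 5Q)Q = 78Q - 5Q^2
MR = dTR/dQ = 78 - 10Q
Set MR = MC:
78 - 10Q = 37
41 = 10Q
Q* = 41/10 = 41/10

41/10


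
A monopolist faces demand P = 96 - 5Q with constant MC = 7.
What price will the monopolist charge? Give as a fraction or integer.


MR = 96 - 10Q
Set MR = MC: 96 - 10Q = 7
Q* = 89/10
Substitute into demand:
P* = 96 - 5*89/10 = 103/2

103/2


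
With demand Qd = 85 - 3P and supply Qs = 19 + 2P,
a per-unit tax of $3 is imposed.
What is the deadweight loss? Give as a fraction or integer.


Pre-tax equilibrium quantity: Q* = 227/5
Post-tax equilibrium quantity: Q_tax = 209/5
Reduction in quantity: Q* - Q_tax = 18/5
DWL = (1/2) * tax * (Q* - Q_tax)
DWL = (1/2) * 3 * 18/5 = 27/5

27/5


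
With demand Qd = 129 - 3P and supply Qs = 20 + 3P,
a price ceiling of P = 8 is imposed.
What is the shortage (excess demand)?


At P = 8:
Qd = 129 - 3*8 = 105
Qs = 20 + 3*8 = 44
Shortage = Qd - Qs = 105 - 44 = 61

61


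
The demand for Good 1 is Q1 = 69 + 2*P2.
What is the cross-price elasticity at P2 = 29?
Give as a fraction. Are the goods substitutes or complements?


dQ1/dP2 = 2
At P2 = 29: Q1 = 69 + 2*29 = 127
Exy = (dQ1/dP2)(P2/Q1) = 2 * 29 / 127 = 58/127
Since Exy > 0, the goods are substitutes.

58/127 (substitutes)


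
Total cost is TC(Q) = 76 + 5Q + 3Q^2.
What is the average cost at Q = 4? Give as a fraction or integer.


TC(4) = 76 + 5*4 + 3*4^2
TC(4) = 76 + 20 + 48 = 144
AC = TC/Q = 144/4 = 36

36


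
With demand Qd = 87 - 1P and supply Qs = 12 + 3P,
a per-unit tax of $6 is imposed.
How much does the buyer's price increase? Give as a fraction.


With a per-unit tax, the buyer's price increase depends on relative slopes.
Supply slope: d = 3, Demand slope: b = 1
Buyer's price increase = d * tax / (b + d)
= 3 * 6 / (1 + 3)
= 18 / 4 = 9/2

9/2


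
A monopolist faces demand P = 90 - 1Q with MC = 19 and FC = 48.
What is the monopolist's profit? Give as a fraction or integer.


MR = MC: 90 - 2Q = 19
Q* = 71/2
P* = 90 - 1*71/2 = 109/2
Profit = (P* - MC)*Q* - FC
= (109/2 - 19)*71/2 - 48
= 71/2*71/2 - 48
= 5041/4 - 48 = 4849/4

4849/4


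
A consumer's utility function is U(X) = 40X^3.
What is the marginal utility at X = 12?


MU = dU/dX = 40*3*X^(3-1)
MU = 120*X^2
At X = 12:
MU = 120 * 12^2
MU = 120 * 144 = 17280

17280


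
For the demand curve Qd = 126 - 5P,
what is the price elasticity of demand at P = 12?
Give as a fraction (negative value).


dQ/dP = -5
At P = 12: Q = 126 - 5*12 = 66
E = (dQ/dP)(P/Q) = (-5)(12/66) = -10/11

-10/11


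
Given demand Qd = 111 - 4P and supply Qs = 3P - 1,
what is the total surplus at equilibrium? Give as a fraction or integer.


Find equilibrium: 111 - 4P = 3P - 1
111 + 1 = 7P
P* = 112/7 = 16
Q* = 3*16 - 1 = 47
Inverse demand: P = 111/4 - Q/4, so P_max = 111/4
Inverse supply: P = 1/3 + Q/3, so P_min = 1/3
CS = (1/2) * 47 * (111/4 - 16) = 2209/8
PS = (1/2) * 47 * (16 - 1/3) = 2209/6
TS = CS + PS = 2209/8 + 2209/6 = 15463/24

15463/24


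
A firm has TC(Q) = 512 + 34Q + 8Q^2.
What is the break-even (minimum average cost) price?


AC(Q) = 512/Q + 34 + 8Q
To minimize: dAC/dQ = -512/Q^2 + 8 = 0
Q^2 = 512/8 = 64
Q* = 8
Min AC = 512/8 + 34 + 8*8
Min AC = 64 + 34 + 64 = 162

162


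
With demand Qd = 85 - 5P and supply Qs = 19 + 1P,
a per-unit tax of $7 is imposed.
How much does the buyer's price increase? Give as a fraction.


With a per-unit tax, the buyer's price increase depends on relative slopes.
Supply slope: d = 1, Demand slope: b = 5
Buyer's price increase = d * tax / (b + d)
= 1 * 7 / (5 + 1)
= 7 / 6 = 7/6

7/6


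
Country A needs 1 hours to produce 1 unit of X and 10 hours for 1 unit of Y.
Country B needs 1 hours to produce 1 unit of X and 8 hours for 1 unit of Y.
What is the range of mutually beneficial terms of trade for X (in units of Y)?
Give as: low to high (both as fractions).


Opportunity cost of X for Country A = hours_X / hours_Y = 1/10 = 1/10 units of Y
Opportunity cost of X for Country B = hours_X / hours_Y = 1/8 = 1/8 units of Y
Terms of trade must be between the two opportunity costs.
Range: 1/10 to 1/8

1/10 to 1/8


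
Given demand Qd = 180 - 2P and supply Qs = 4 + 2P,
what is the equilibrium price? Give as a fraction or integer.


At equilibrium, Qd = Qs.
180 - 2P = 4 + 2P
180 - 4 = 2P + 2P
176 = 4P
P* = 176/4 = 44

44


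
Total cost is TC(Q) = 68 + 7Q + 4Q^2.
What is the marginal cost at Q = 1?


MC = dTC/dQ = 7 + 2*4*Q
At Q = 1:
MC = 7 + 8*1
MC = 7 + 8 = 15

15


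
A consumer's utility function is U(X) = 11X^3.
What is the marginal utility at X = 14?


MU = dU/dX = 11*3*X^(3-1)
MU = 33*X^2
At X = 14:
MU = 33 * 14^2
MU = 33 * 196 = 6468

6468


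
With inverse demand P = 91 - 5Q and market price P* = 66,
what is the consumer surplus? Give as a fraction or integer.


Maximum willingness to pay (at Q=0): P_max = 91
Quantity demanded at P* = 66:
Q* = (91 - 66)/5 = 5
CS = (1/2) * Q* * (P_max - P*)
CS = (1/2) * 5 * (91 - 66)
CS = (1/2) * 5 * 25 = 125/2

125/2


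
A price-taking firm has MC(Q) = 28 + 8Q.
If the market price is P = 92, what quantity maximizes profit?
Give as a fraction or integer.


In perfect competition, profit is maximized where P = MC.
92 = 28 + 8Q
64 = 8Q
Q* = 64/8 = 8

8


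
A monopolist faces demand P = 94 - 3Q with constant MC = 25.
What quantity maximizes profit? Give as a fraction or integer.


TR = P*Q = (94 - 3Q)Q = 94Q - 3Q^2
MR = dTR/dQ = 94 - 6Q
Set MR = MC:
94 - 6Q = 25
69 = 6Q
Q* = 69/6 = 23/2

23/2


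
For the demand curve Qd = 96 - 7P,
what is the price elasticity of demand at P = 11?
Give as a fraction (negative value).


dQ/dP = -7
At P = 11: Q = 96 - 7*11 = 19
E = (dQ/dP)(P/Q) = (-7)(11/19) = -77/19

-77/19


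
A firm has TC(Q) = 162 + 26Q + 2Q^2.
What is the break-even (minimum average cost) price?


AC(Q) = 162/Q + 26 + 2Q
To minimize: dAC/dQ = -162/Q^2 + 2 = 0
Q^2 = 162/2 = 81
Q* = 9
Min AC = 162/9 + 26 + 2*9
Min AC = 18 + 26 + 18 = 62

62
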